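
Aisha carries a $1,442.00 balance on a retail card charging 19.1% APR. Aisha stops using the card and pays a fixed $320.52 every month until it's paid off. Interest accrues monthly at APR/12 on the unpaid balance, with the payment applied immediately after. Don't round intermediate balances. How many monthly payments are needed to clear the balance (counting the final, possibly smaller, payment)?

5 payments

Monthly rate r = 19.1%/12 = 1.59167% = 0.0159167.
Recurrence: B ← B·(1+r) − $320.52.
Month 1: interest $22.95; balance after payment $1,144.43.
Month 2: interest $18.22; balance after payment $842.13.
Month 3: interest $13.40; balance after payment $535.01.
Month 4: interest $8.52; balance after payment $223.01.
Month 5: interest $3.55; balance after payment $0.00.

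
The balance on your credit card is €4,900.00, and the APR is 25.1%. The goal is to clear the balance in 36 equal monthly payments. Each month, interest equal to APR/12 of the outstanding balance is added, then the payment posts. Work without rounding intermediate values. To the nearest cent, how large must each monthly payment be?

€195.08

Monthly rate r = 25.1%/12 = 2.09167% = 0.0209167.
Level-payment amortization: P = B₀·r / (1 − (1+r)^(−n)) = 4900.00·0.0209167 / (1 − 1.02092^(−36)).
Denominator 1 − (1+r)^(−36) = 0.525376298.
P = 102.492 / 0.525376298 ≈ 195.08.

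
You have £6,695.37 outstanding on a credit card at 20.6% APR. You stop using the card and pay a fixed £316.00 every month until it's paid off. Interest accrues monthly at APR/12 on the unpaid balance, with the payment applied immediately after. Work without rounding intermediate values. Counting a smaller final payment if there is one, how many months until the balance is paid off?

27 months

Monthly rate r = 20.6%/12 = 1.71667% = 0.0171667.
Recurrence: B ← B·(1+r) − £316.00.
Month 1: interest £114.94; balance after payment £6,494.31.
Month 2: interest £111.49; balance after payment £6,289.79.
Closed form: n = −ln(1 − rB₀/P)/ln(1+r) = −ln(0.63627)/ln(1.01717) ≈ 26.563, so the balance reaches zero during payment 27.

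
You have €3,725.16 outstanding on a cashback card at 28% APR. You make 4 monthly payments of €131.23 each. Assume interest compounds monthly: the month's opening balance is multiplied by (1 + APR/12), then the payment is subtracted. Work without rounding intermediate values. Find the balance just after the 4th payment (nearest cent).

€3,541.62

Monthly rate r = 28%/12 = 2.33333% = 0.0233333.
Each month: B ← B·(1+r) − €131.23.
Month 1: interest €86.92; balance after payment €3,680.85.
Month 2: interest €85.89; balance after payment €3,635.51.
Month 3: interest €84.83; balance after payment €3,589.11.
Month 4: interest €83.75; balance after payment €3,541.62.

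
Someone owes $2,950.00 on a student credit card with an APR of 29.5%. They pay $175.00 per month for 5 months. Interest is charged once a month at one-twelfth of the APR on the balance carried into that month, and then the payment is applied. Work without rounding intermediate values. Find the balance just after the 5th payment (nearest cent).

Monthly rate r = 29.5%/12 = 2.45833% = 0.0245833.
Each month: B ← B·(1+r) − $175.00.
Month 1: interest $72.52; balance after payment $2,847.52.
Month 2: interest $70.00; balance after payment $2,742.52.
Month 3: interest $67.42; balance after payment $2,634.94.
Month 4: interest $64.78; balance after payment $2,524.72.
Month 5: interest $62.07; balance after payment $2,411.78.

$2,411.78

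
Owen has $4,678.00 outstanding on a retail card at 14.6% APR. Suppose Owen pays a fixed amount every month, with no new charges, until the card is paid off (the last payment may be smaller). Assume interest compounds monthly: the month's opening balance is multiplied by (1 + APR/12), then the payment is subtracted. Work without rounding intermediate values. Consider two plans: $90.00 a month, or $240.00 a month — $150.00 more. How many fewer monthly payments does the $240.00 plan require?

60 fewer payments

Monthly rate r = 14.6%/12 = 1.21667% = 0.0121667.
At $90.00/mo: n = ⌈−ln(1 − rB₀/P)/ln(1+r)⌉ = 83 payments (last $67.85); total interest = total paid − $4,678.00 = $2,769.85.
At $240.00/mo: 23 payments (last $92.44); total interest $694.44.
Payments saved = 83 − 23 = 60.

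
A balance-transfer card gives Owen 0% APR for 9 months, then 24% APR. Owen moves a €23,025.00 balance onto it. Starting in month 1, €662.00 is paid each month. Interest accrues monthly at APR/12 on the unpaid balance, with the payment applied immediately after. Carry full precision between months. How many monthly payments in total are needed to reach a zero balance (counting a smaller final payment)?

Promo months 1–9 at r₀ = 0%/12 = 0; months 10+ at r₁ = 24%/12 = 0.02.
After month 9 (no interest yet): B = €23,025.00 − 9·€662.00 = €17,067.00.
Then at r₁ with €662.00/mo: n₂ = −ln(1 − r₁·B/P)/ln(1+r₁) ≈ 36.61 → 37 more payments.

46 months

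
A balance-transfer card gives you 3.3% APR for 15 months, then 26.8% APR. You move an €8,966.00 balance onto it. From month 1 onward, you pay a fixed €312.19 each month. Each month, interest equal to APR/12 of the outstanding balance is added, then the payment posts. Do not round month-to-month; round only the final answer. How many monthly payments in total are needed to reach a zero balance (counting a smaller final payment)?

Promo months 1–15 at r₀ = 3.3%/12 = 0.00275; months 16+ at r₁ = 26.8%/12 = 0.0223333.
After month 15: iterate B ← B·(1+r₀) − €312.19 for 15 months → €4,568.97.
Then at r₁ with €312.19/mo: n₂ = −ln(1 − r₁·B/P)/ln(1+r₁) ≈ 17.92 → 18 more payments.

33 months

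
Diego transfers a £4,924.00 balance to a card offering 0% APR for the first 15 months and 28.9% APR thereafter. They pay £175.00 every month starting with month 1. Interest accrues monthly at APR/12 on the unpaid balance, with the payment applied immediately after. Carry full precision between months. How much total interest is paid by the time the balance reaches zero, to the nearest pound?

£498

Promo months 1–15 at r₀ = 0%/12 = 0; months 16+ at r₁ = 28.9%/12 = 0.0240833.
After month 15 (no interest yet): B = £4,924.00 − 15·£175.00 = £2,299.00.
Then at r₁ with £175.00/mo: n₂ = −ln(1 − r₁·B/P)/ln(1+r₁) ≈ 15.98 → 16 more payments.
Total paid = 30·£175.00 + £172.06 = £5,422.06; interest = £5,422.06 − £4,924.00 = £498.06.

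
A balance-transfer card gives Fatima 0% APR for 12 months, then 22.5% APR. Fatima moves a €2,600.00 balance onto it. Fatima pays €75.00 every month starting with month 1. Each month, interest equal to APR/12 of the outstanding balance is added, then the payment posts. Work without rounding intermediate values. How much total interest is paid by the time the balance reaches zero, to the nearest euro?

€534

Promo months 1–12 at r₀ = 0%/12 = 0; months 13+ at r₁ = 22.5%/12 = 0.01875.
After month 12 (no interest yet): B = €2,600.00 − 12·€75.00 = €1,700.00.
Then at r₁ with €75.00/mo: n₂ = −ln(1 − r₁·B/P)/ln(1+r₁) ≈ 29.79 → 30 more payments.
Total paid = 41·€75.00 + €59.34 = €3,134.34; interest = €3,134.34 − €2,600.00 = €534.34.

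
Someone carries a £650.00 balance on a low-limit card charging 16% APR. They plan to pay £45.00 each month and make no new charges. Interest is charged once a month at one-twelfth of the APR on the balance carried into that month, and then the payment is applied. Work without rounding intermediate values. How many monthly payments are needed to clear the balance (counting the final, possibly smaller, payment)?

17 payments

Monthly rate r = 16%/12 = 1.33333% = 0.0133333.
Recurrence: B ← B·(1+r) − £45.00.
Month 1: interest £8.67; balance after payment £613.67.
Month 2: interest £8.18; balance after payment £576.85.
Closed form: n = −ln(1 − rB₀/P)/ln(1+r) = −ln(0.80741)/ln(1.01333) ≈ 16.151, so the balance reaches zero during payment 17.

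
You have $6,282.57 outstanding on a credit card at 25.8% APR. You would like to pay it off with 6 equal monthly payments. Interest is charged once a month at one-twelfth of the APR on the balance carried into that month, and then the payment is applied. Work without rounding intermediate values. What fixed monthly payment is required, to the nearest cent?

$1,127.29

Monthly rate r = 25.8%/12 = 2.15% = 0.0215.
Level-payment amortization: P = B₀·r / (1 − (1+r)^(−n)) = 6282.57·0.0215 / (1 − 1.0215^(−6)).
Denominator 1 − (1+r)^(−6) = 0.11982349.
P = 135.075 / 0.11982349 ≈ 1127.29.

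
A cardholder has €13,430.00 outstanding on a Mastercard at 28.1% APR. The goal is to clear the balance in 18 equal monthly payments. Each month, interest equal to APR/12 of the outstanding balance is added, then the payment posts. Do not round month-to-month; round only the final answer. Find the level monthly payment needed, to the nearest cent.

€922.94

Monthly rate r = 28.1%/12 = 2.34167% = 0.0234167.
Level-payment amortization: P = B₀·r / (1 − (1+r)^(−n)) = 13430.00·0.0234167 / (1 − 1.02342^(−18)).
Denominator 1 − (1+r)^(−18) = 0.340742219.
P = 314.486 / 0.340742219 ≈ 922.94.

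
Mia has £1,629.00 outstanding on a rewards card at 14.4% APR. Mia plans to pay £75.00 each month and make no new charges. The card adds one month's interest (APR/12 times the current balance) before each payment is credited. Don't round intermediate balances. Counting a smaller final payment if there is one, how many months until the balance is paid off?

26 months

Monthly rate r = 14.4%/12 = 1.2% = 0.012.
Recurrence: B ← B·(1+r) − £75.00.
Month 1: interest £19.55; balance after payment £1,573.55.
Month 2: interest £18.88; balance after payment £1,517.43.
Closed form: n = −ln(1 − rB₀/P)/ln(1+r) = −ln(0.73936)/ln(1.012) ≈ 25.315, so the balance reaches zero during payment 26.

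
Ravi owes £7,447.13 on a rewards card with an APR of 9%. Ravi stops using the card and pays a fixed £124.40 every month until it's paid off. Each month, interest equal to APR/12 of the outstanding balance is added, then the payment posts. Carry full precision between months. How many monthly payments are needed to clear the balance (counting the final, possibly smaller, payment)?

80 payments

Monthly rate r = 9%/12 = 0.75% = 0.0075.
Recurrence: B ← B·(1+r) − £124.40.
Month 1: interest £55.85; balance after payment £7,378.58.
Month 2: interest £55.34; balance after payment £7,309.52.
Closed form: n = −ln(1 − rB₀/P)/ln(1+r) = −ln(0.55102)/ln(1.0075) ≈ 79.763, so the balance reaches zero during payment 80.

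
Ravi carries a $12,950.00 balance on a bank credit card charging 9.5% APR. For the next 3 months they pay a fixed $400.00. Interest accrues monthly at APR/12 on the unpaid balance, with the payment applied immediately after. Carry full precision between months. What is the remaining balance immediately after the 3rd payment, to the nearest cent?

$12,050.48

Monthly rate r = 9.5%/12 = 0.791667% = 0.00791667.
Each month: B ← B·(1+r) − $400.00.
Month 1: interest $102.52; balance after payment $12,652.52.
Month 2: interest $100.17; balance after payment $12,352.69.
Month 3: interest $97.79; balance after payment $12,050.48.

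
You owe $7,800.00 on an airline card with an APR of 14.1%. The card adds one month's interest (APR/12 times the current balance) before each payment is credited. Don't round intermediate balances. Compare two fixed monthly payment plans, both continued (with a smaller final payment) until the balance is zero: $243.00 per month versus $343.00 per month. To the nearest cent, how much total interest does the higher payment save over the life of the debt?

$720.60

Monthly rate r = 14.1%/12 = 1.175% = 0.01175.
At $243.00/mo: n = ⌈−ln(1 − rB₀/P)/ln(1+r)⌉ = 41 payments (last $129.46); total interest = total paid − $7,800.00 = $2,049.46.
At $343.00/mo: 27 payments (last $210.86); total interest $1,328.86.
Interest saved = $2,049.46 − $1,328.86 = $720.60.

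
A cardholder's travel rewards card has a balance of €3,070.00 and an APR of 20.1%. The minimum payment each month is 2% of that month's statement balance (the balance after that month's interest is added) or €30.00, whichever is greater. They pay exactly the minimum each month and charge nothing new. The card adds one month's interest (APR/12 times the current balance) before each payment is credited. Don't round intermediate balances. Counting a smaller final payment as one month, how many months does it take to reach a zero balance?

309 months

Monthly rate r = 20.1%/12 = 1.675% = 0.01675.
While 2% of the post-interest balance exceeds €30.00, each month B ← (B·(1+r))·(1 − 0.02), i.e. B shrinks by the factor (1+r)·0.98 = 0.99642.
This holds for months 1–205. Entering month 206 the balance is €1,470.25; 2% of the post-interest balance is now below €30.00, so the flat €30.00 minimum applies from here.
From month 206 a fixed €30.00 at rate r clears €1,470.25 in 104 more payments. Total: 205 + 104 = 309 months.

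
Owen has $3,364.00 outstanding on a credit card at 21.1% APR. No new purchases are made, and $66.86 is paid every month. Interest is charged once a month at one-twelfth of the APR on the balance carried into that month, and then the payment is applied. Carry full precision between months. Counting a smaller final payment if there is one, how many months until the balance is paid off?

124 payments

Monthly rate r = 21.1%/12 = 1.75833% = 0.0175833.
Recurrence: B ← B·(1+r) − $66.86.
Month 1: interest $59.15; balance after payment $3,356.29.
Month 2: interest $59.01; balance after payment $3,348.45.
Closed form: n = −ln(1 − rB₀/P)/ln(1+r) = −ln(0.11531)/ln(1.01758) ≈ 123.928, so the balance reaches zero during payment 124.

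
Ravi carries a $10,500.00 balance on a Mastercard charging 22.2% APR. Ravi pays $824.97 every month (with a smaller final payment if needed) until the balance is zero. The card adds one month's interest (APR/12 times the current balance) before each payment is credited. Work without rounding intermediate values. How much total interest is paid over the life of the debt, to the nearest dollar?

$1,585

Monthly rate r = 22.2%/12 = 1.85% = 0.0185.
Payoff takes n = ⌈−ln(1 − rB₀/P)/ln(1+r)⌉ = ⌈14.647⌉ = 15 payments; the last is $535.10.
Total paid = 14·$824.97 + $535.10 = $12,084.68.
Total interest = total paid − principal = $12,084.68 − $10,500.00 = $1,584.68.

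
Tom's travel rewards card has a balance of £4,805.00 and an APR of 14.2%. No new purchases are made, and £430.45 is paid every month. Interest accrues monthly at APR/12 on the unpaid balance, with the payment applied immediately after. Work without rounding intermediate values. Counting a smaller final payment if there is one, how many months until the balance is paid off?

13 months

Monthly rate r = 14.2%/12 = 1.18333% = 0.0118333.
Recurrence: B ← B·(1+r) − £430.45.
Month 1: interest £56.86; balance after payment £4,431.41.
Month 2: interest £52.44; balance after payment £4,053.40.
Closed form: n = −ln(1 − rB₀/P)/ln(1+r) = −ln(0.86791)/ln(1.01183) ≈ 12.043, so the balance reaches zero during payment 13.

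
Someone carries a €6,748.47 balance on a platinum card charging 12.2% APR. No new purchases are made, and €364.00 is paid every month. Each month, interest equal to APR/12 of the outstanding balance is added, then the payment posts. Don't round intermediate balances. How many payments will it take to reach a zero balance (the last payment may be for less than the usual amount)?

21 payments

Monthly rate r = 12.2%/12 = 1.01667% = 0.0101667.
Recurrence: B ← B·(1+r) − €364.00.
Month 1: interest €68.61; balance after payment €6,453.08.
Month 2: interest €65.61; balance after payment €6,154.69.
Closed form: n = −ln(1 − rB₀/P)/ln(1+r) = −ln(0.81151)/ln(1.01017) ≈ 20.647, so the balance reaches zero during payment 21.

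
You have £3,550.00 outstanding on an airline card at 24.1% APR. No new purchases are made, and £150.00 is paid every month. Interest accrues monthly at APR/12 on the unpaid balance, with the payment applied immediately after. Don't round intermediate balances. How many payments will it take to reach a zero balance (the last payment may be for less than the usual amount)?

33 months

Monthly rate r = 24.1%/12 = 2.00833% = 0.0200833.
Recurrence: B ← B·(1+r) − £150.00.
Month 1: interest £71.30; balance after payment £3,471.30.
Month 2: interest £69.72; balance after payment £3,391.01.
Closed form: n = −ln(1 − rB₀/P)/ln(1+r) = −ln(0.52469)/ln(1.02008) ≈ 32.435, so the balance reaches zero during payment 33.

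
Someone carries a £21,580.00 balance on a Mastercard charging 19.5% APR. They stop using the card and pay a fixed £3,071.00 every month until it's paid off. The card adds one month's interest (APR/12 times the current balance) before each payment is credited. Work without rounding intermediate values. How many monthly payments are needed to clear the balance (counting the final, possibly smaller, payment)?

8 months

Monthly rate r = 19.5%/12 = 1.625% = 0.01625.
Recurrence: B ← B·(1+r) − £3,071.00.
Month 1: interest £350.68; balance after payment £18,859.67.
Month 2: interest £306.47; balance after payment £16,095.14.
Closed form: n = −ln(1 − rB₀/P)/ln(1+r) = −ln(0.88581)/ln(1.01625) ≈ 7.522, so the balance reaches zero during payment 8.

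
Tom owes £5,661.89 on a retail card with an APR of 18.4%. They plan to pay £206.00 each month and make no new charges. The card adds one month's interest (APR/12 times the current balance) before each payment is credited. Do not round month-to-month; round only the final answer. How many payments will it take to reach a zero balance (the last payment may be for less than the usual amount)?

36 payments

Monthly rate r = 18.4%/12 = 1.53333% = 0.0153333.
Recurrence: B ← B·(1+r) − £206.00.
Month 1: interest £86.82; balance after payment £5,542.71.
Month 2: interest £84.99; balance after payment £5,421.69.
Closed form: n = −ln(1 − rB₀/P)/ln(1+r) = −ln(0.57856)/ln(1.01533) ≈ 35.960, so the balance reaches zero during payment 36.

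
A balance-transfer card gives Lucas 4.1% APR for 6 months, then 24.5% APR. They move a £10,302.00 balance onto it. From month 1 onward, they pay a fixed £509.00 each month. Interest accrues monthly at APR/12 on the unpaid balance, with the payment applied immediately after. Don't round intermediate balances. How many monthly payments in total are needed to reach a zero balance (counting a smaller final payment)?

Promo months 1–6 at r₀ = 4.1%/12 = 0.00341667; months 7+ at r₁ = 24.5%/12 = 0.0204167.
After month 6: iterate B ← B·(1+r₀) − £509.00 for 6 months → £7,434.80.
Then at r₁ with £509.00/mo: n₂ = −ln(1 − r₁·B/P)/ln(1+r₁) ≈ 17.52 → 18 more payments.

24 payments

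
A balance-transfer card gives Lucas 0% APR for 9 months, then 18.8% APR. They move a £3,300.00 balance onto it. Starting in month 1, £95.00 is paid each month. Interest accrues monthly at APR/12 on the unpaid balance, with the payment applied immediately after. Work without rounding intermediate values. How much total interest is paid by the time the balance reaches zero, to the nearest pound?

Promo months 1–9 at r₀ = 0%/12 = 0; months 10+ at r₁ = 18.8%/12 = 0.0156667.
After month 9 (no interest yet): B = £3,300.00 − 9·£95.00 = £2,445.00.
Then at r₁ with £95.00/mo: n₂ = −ln(1 − r₁·B/P)/ln(1+r₁) ≈ 33.21 → 34 more payments.
Total paid = 42·£95.00 + £19.67 = £4,009.67; interest = £4,009.67 − £3,300.00 = £709.67.

£710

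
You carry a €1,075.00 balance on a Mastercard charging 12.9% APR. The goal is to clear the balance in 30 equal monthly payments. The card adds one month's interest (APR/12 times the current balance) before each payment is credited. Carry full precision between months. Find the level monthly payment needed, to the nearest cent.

Monthly rate r = 12.9%/12 = 1.075% = 0.01075.
Level-payment amortization: P = B₀·r / (1 − (1+r)^(−n)) = 1075.00·0.01075 / (1 − 1.01075^(−30)).
Denominator 1 − (1+r)^(−30) = 0.27441633.
P = 11.5563 / 0.27441633 ≈ 42.11.

€42.11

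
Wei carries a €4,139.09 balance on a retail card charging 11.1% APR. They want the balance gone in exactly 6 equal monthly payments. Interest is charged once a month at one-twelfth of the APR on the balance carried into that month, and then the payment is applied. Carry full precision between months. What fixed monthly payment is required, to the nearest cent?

€712.35

Monthly rate r = 11.1%/12 = 0.925% = 0.00925.
Level-payment amortization: P = B₀·r / (1 − (1+r)^(−n)) = 4139.09·0.00925 / (1 − 1.00925^(−6)).
Denominator 1 − (1+r)^(−6) = 0.0537466032.
P = 38.2866 / 0.0537466032 ≈ 712.35.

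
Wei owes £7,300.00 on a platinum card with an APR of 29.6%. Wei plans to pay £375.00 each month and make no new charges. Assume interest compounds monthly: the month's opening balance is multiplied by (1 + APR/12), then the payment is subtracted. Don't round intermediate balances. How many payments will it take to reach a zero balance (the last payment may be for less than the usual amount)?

Monthly rate r = 29.6%/12 = 2.46667% = 0.0246667.
Recurrence: B ← B·(1+r) − £375.00.
Month 1: interest £180.07; balance after payment £7,105.07.
Month 2: interest £175.26; balance after payment £6,905.32.
Closed form: n = −ln(1 − rB₀/P)/ln(1+r) = −ln(0.51982)/ln(1.02467) ≈ 26.850, so the balance reaches zero during payment 27.

27 months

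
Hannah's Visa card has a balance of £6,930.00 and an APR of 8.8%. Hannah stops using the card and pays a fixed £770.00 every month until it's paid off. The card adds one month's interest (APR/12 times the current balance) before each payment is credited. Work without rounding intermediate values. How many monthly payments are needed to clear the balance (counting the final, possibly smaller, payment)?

Monthly rate r = 8.8%/12 = 0.733333% = 0.00733333.
Recurrence: B ← B·(1+r) − £770.00.
Month 1: interest £50.82; balance after payment £6,210.82.
Month 2: interest £45.55; balance after payment £5,486.37.
Closed form: n = −ln(1 − rB₀/P)/ln(1+r) = −ln(0.934)/ln(1.00733) ≈ 9.345, so the balance reaches zero during payment 10.

10 months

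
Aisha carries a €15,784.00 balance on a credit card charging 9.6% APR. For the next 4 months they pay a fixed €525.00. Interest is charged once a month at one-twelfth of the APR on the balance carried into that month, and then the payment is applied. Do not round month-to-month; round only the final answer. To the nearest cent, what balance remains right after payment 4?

Monthly rate r = 9.6%/12 = 0.8% = 0.008.
Each month: B ← B·(1+r) − €525.00.
Month 1: interest €126.27; balance after payment €15,385.27.
Month 2: interest €123.08; balance after payment €14,983.35.
Month 3: interest €119.87; balance after payment €14,578.22.
Month 4: interest €116.63; balance after payment €14,169.85.

€14,169.85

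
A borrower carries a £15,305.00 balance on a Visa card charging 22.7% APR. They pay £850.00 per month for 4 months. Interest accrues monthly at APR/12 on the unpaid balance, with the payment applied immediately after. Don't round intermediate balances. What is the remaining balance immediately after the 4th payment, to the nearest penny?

Monthly rate r = 22.7%/12 = 1.89167% = 0.0189167.
Each month: B ← B·(1+r) − £850.00.
Month 1: interest £289.52; balance after payment £14,744.52.
Month 2: interest £278.92; balance after payment £14,173.44.
Month 3: interest £268.11; balance after payment £13,591.55.
Month 4: interest £257.11; balance after payment £12,998.66.

£12,998.66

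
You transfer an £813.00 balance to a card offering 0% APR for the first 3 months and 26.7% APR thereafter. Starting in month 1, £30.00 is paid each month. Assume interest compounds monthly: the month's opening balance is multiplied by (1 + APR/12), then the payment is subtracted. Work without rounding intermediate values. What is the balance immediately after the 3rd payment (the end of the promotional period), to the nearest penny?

£723.00

Promo months 1–3 at r₀ = 0%/12 = 0; months 4+ at r₁ = 26.7%/12 = 0.02225.
After month 3 (no interest yet): B = £813.00 − 3·£30.00 = £723.00.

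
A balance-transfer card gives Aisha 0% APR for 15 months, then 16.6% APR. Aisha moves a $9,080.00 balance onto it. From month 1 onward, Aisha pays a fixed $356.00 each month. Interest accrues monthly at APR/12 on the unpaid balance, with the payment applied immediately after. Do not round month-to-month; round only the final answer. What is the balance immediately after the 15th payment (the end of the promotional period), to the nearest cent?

$3,740.00

Promo months 1–15 at r₀ = 0%/12 = 0; months 16+ at r₁ = 16.6%/12 = 0.0138333.
After month 15 (no interest yet): B = $9,080.00 − 15·$356.00 = $3,740.00.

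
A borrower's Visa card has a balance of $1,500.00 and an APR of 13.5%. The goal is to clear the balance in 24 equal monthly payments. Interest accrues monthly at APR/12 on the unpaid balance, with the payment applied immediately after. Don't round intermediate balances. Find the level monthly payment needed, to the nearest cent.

Monthly rate r = 13.5%/12 = 1.125% = 0.01125.
Level-payment amortization: P = B₀·r / (1 − (1+r)^(−n)) = 1500.00·0.01125 / (1 − 1.01125^(−24)).
Denominator 1 − (1+r)^(−24) = 0.235468878.
P = 16.875 / 0.235468878 ≈ 71.67.

$71.67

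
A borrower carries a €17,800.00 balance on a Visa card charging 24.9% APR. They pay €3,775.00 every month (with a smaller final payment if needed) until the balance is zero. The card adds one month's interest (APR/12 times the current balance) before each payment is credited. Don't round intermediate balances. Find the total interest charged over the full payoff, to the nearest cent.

€1,126.30

Monthly rate r = 24.9%/12 = 2.075% = 0.02075.
Payoff takes n = ⌈−ln(1 − rB₀/P)/ln(1+r)⌉ = ⌈5.013⌉ = 6 payments; the last is €51.30.
Total paid = 5·€3,775.00 + €51.30 = €18,926.30.
Total interest = total paid − principal = €18,926.30 − €17,800.00 = €1,126.30.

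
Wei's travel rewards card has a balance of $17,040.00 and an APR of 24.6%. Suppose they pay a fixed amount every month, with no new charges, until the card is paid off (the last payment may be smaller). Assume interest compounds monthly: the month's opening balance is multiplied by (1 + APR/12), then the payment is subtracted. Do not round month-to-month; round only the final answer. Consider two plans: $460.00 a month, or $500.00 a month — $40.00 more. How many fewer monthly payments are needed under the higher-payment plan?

11 fewer payments

Monthly rate r = 24.6%/12 = 2.05% = 0.0205.
At $460.00/mo: n = ⌈−ln(1 − rB₀/P)/ln(1+r)⌉ = 71 payments (last $93.56); total interest = total paid − $17,040.00 = $15,253.56.
At $500.00/mo: 60 payments (last $54.21); total interest $12,514.21.
Payments saved = 71 − 60 = 11.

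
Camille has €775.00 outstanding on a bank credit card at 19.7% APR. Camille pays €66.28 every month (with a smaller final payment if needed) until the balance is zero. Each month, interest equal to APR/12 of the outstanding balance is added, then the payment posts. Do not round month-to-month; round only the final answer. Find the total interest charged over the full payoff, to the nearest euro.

Monthly rate r = 19.7%/12 = 1.64167% = 0.0164167.
Payoff takes n = ⌈−ln(1 − rB₀/P)/ln(1+r)⌉ = ⌈13.089⌉ = 14 payments; the last is €5.97.
Total paid = 13·€66.28 + €5.97 = €867.61.
Total interest = total paid − principal = €867.61 − €775.00 = €92.61.

€93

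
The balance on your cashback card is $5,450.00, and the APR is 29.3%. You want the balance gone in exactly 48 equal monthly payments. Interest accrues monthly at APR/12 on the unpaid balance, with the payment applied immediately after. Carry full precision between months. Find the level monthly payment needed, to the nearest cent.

Monthly rate r = 29.3%/12 = 2.44167% = 0.0244167.
Level-payment amortization: P = B₀·r / (1 − (1+r)^(−n)) = 5450.00·0.0244167 / (1 − 1.02442^(−48)).
Denominator 1 − (1+r)^(−48) = 0.685861264.
P = 133.071 / 0.685861264 ≈ 194.02.

$194.02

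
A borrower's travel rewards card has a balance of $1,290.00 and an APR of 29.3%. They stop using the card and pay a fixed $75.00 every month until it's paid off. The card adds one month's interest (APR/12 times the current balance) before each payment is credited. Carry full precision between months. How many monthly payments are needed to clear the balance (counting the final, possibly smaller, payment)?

23 payments

Monthly rate r = 29.3%/12 = 2.44167% = 0.0244167.
Recurrence: B ← B·(1+r) − $75.00.
Month 1: interest $31.50; balance after payment $1,246.50.
Month 2: interest $30.44; balance after payment $1,201.93.
Closed form: n = −ln(1 − rB₀/P)/ln(1+r) = −ln(0.58003)/ln(1.02442) ≈ 22.579, so the balance reaches zero during payment 23.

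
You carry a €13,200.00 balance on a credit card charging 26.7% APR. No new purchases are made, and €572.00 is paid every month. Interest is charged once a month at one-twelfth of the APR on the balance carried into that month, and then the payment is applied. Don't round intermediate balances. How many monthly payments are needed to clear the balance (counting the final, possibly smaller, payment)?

Monthly rate r = 26.7%/12 = 2.225% = 0.02225.
Recurrence: B ← B·(1+r) − €572.00.
Month 1: interest €293.70; balance after payment €12,921.70.
Month 2: interest €287.51; balance after payment €12,637.21.
Closed form: n = −ln(1 − rB₀/P)/ln(1+r) = −ln(0.48654)/ln(1.02225) ≈ 32.738, so the balance reaches zero during payment 33.

33 months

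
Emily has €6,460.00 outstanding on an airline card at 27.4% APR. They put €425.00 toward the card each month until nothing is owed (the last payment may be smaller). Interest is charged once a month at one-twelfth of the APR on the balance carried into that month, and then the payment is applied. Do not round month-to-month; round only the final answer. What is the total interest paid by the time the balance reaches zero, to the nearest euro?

€1,565

Monthly rate r = 27.4%/12 = 2.28333% = 0.0228333.
Payoff takes n = ⌈−ln(1 − rB₀/P)/ln(1+r)⌉ = ⌈18.882⌉ = 19 payments; the last is €375.16.
Total paid = 18·€425.00 + €375.16 = €8,025.16.
Total interest = total paid − principal = €8,025.16 − €6,460.00 = €1,565.16.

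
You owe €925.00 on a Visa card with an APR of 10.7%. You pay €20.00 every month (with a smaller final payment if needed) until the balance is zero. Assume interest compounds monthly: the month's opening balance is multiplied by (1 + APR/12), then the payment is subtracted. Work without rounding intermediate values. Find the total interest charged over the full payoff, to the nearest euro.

€273

Monthly rate r = 10.7%/12 = 0.891667% = 0.00891667.
Payoff takes n = ⌈−ln(1 − rB₀/P)/ln(1+r)⌉ = ⌈59.896⌉ = 60 payments; the last is €17.92.
Total paid = 59·€20.00 + €17.92 = €1,197.92.
Total interest = total paid − principal = €1,197.92 − €925.00 = €272.92.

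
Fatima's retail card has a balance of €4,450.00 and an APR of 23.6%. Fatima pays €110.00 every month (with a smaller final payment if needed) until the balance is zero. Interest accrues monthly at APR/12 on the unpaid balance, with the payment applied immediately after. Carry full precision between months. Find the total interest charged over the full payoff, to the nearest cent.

Monthly rate r = 23.6%/12 = 1.96667% = 0.0196667.
Payoff takes n = ⌈−ln(1 − rB₀/P)/ln(1+r)⌉ = ⌈81.522⌉ = 82 payments; the last is €57.70.
Total paid = 81·€110.00 + €57.70 = €8,967.70.
Total interest = total paid − principal = €8,967.70 − €4,450.00 = €4,517.70.

€4,517.70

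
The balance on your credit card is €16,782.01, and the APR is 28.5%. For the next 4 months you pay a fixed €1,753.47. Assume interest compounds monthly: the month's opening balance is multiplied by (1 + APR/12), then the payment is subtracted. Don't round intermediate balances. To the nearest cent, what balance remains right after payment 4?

Monthly rate r = 28.5%/12 = 2.375% = 0.02375.
Each month: B ← B·(1+r) − €1,753.47.
Month 1: interest €398.57; balance after payment €15,427.11.
Month 2: interest €366.39; balance after payment €14,040.04.
Month 3: interest €333.45; balance after payment €12,620.02.
Month 4: interest €299.73; balance after payment €11,166.27.

€11,166.27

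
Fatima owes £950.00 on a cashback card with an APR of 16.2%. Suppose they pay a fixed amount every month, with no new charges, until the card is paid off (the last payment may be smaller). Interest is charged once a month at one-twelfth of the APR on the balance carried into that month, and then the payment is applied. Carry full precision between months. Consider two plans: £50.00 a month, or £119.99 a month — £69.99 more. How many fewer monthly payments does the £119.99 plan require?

14 fewer payments

Monthly rate r = 16.2%/12 = 1.35% = 0.0135.
At £50.00/mo: n = ⌈−ln(1 − rB₀/P)/ln(1+r)⌉ = 23 payments (last £5.15); total interest = total paid − £950.00 = £155.15.
At £119.99/mo: 9 payments (last £51.75); total interest £61.67.
Payments saved = 23 − 9 = 14.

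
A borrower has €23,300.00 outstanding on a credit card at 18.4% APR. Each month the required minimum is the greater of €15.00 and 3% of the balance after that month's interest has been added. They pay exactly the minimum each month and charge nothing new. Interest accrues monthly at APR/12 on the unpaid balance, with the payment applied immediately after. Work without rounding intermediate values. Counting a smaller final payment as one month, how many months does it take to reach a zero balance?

Monthly rate r = 18.4%/12 = 1.53333% = 0.0153333.
While 3% of the post-interest balance exceeds €15.00, each month B ← (B·(1+r))·(1 − 0.03), i.e. B shrinks by the factor (1+r)·0.97 = 0.98487.
This holds for months 1–254. Entering month 255 the balance is €485.26; 3% of the post-interest balance is now below €15.00, so the flat €15.00 minimum applies from here.
From month 255 a fixed €15.00 at rate r clears €485.26 in 46 more payments. Total: 254 + 46 = 300 months.

300 months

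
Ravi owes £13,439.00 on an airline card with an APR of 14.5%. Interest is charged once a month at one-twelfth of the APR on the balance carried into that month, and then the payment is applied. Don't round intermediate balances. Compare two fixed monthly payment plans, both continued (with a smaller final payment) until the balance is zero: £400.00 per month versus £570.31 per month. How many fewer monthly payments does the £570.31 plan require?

Monthly rate r = 14.5%/12 = 1.20833% = 0.0120833.
At £400.00/mo: n = ⌈−ln(1 − rB₀/P)/ln(1+r)⌉ = 44 payments (last £145.62); total interest = total paid − £13,439.00 = £3,906.62.
At £570.31/mo: 28 payments (last £513.56); total interest £2,472.93.
Payments saved = 44 − 28 = 16.

16 fewer payments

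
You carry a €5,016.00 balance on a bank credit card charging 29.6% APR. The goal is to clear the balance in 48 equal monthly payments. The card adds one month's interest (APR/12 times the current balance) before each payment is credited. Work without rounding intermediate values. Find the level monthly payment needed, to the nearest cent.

€179.44

Monthly rate r = 29.6%/12 = 2.46667% = 0.0246667.
Level-payment amortization: P = B₀·r / (1 − (1+r)^(−n)) = 5016.00·0.0246667 / (1 − 1.02467^(−48)).
Denominator 1 − (1+r)^(−48) = 0.689519167.
P = 123.728 / 0.689519167 ≈ 179.44.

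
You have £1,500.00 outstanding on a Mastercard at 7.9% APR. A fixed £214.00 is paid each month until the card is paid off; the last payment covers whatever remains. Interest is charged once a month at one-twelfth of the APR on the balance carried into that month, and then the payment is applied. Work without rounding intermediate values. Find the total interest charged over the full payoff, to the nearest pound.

£41

Monthly rate r = 7.9%/12 = 0.658333% = 0.00658333.
Payoff takes n = ⌈−ln(1 − rB₀/P)/ln(1+r)⌉ = ⌈7.200⌉ = 8 payments; the last is £42.87.
Total paid = 7·£214.00 + £42.87 = £1,540.87.
Total interest = total paid − principal = £1,540.87 − £1,500.00 = £40.87.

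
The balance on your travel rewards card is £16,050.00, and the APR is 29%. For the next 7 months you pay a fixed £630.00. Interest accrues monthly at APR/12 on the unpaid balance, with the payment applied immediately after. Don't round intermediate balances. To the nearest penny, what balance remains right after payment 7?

Monthly rate r = 29%/12 = 2.41667% = 0.0241667.
Each month: B ← B·(1+r) − £630.00.
Month 1: interest £387.88; balance after payment £15,807.88.
Month 2: interest £382.02; balance after payment £15,559.90.
Month 3: interest £376.03; balance after payment £15,305.93.
Month 4: interest £369.89; balance after payment £15,045.82.
Month 5: interest £363.61; balance after payment £14,779.43.
Month 6: interest £357.17; balance after payment £14,506.60.
Month 7: interest £350.58; balance after payment £14,227.18.

£14,227.18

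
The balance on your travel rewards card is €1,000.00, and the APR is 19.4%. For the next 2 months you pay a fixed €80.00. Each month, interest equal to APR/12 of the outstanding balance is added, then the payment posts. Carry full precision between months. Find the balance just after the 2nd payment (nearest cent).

Monthly rate r = 19.4%/12 = 1.61667% = 0.0161667.
Each month: B ← B·(1+r) − €80.00.
Month 1: interest €16.17; balance after payment €936.17.
Month 2: interest €15.13; balance after payment €871.30.

€871.30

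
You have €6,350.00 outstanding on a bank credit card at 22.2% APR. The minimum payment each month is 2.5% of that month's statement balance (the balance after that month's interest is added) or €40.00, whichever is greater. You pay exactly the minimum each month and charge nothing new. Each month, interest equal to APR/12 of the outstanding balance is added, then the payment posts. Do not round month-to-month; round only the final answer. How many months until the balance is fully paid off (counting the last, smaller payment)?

271 months

Monthly rate r = 22.2%/12 = 1.85% = 0.0185.
While 2.5% of the post-interest balance exceeds €40.00, each month B ← (B·(1+r))·(1 − 0.025), i.e. B shrinks by the factor (1+r)·0.975 = 0.99304.
This holds for months 1–200. Entering month 201 the balance is €1,570.01; 2.5% of the post-interest balance is now below €40.00, so the flat €40.00 minimum applies from here.
From month 201 a fixed €40.00 at rate r clears €1,570.01 in 71 more payments. Total: 200 + 71 = 271 months.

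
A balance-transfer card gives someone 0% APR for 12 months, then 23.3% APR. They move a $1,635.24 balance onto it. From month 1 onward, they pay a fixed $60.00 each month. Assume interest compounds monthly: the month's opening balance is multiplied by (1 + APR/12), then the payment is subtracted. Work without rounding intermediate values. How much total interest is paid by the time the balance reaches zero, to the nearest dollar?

$181

Promo months 1–12 at r₀ = 0%/12 = 0; months 13+ at r₁ = 23.3%/12 = 0.0194167.
After month 12 (no interest yet): B = $1,635.24 − 12·$60.00 = $915.24.
Then at r₁ with $60.00/mo: n₂ = −ln(1 − r₁·B/P)/ln(1+r₁) ≈ 18.26 → 19 more payments.
Total paid = 30·$60.00 + $15.98 = $1,815.98; interest = $1,815.98 − $1,635.24 = $180.74.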